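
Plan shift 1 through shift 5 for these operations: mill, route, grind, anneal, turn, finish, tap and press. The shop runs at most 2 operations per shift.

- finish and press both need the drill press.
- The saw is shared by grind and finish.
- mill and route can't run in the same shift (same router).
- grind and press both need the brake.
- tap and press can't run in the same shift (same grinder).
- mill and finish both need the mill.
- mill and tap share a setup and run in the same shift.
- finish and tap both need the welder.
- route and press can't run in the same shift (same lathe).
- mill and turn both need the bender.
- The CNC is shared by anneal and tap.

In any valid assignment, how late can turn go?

turn at shift 5 is achievable: anneal=shift 3; turn=shift 5; tap=shift 1; finish=shift 3; grind=shift 2; route=shift 2; press=shift 4; mill=shift 1.

shift 5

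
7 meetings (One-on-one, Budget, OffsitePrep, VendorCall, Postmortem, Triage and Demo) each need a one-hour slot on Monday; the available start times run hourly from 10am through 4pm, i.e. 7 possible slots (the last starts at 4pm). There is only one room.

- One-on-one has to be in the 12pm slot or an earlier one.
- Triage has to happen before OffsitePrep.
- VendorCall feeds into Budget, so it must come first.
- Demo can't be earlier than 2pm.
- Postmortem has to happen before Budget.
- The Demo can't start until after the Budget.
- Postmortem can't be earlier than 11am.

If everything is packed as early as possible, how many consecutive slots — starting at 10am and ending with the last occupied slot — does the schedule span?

7

The precedence chain requires at least 3 distinct slots.
With at most 1 per slot and 7 meetings, at least 7 slots are needed.
Demo can't be placed before 2pm — that is slot 5 counting from 10am — so the schedule must run through at least 5 slots.
7 works (last occupied slot: 4pm): for example Triage in 3pm; VendorCall in 12pm; Postmortem in 11am; Demo in 2pm; One-on-one in 10am; Budget in 1pm; OffsitePrep in 4pm.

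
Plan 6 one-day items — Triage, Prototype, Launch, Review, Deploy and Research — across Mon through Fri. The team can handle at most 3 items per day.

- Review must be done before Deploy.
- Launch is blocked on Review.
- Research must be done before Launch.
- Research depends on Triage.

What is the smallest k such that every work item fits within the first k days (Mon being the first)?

3

The precedence chain requires at least 3 distinct days.
With at most 3 per day and 6 work items, at least 2 days are needed.
3 works (last occupied day: Wed): for example Deploy -> Tue; Prototype -> Mon; Triage -> Mon; Review -> Mon; Research -> Tue; Launch -> Wed.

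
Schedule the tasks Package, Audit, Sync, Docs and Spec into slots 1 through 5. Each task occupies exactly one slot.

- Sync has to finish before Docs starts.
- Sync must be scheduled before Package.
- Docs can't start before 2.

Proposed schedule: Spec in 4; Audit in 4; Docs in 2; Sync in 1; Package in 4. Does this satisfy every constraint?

Yes, all constraints hold

Sync has to finish before Docs starts — holds.
Docs can't start before 2 — holds.
Sync must be scheduled before Package — holds.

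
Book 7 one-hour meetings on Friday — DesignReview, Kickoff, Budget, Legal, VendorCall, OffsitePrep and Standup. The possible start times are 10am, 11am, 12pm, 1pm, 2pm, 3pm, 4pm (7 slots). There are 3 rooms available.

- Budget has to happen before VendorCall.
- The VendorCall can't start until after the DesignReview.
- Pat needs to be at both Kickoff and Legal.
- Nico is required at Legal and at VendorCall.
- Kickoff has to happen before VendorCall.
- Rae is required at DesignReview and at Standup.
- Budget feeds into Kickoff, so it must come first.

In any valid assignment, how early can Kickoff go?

Precedence pushes Kickoff to at least 11am; downstream work caps Kickoff at 3pm.
Kickoff at 11am is achievable: Budget in 10am, Standup in 11am, VendorCall in 12pm, OffsitePrep in 11am, Legal in 10am, Kickoff in 11am, DesignReview in 10am.

11am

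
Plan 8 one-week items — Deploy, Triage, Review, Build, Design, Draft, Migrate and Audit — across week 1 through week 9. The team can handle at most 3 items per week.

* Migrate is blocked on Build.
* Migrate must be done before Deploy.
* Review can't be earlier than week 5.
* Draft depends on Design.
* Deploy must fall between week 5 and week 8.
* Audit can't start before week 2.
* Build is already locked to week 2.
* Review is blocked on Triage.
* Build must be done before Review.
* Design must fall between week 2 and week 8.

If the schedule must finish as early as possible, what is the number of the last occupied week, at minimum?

5

The precedence chain requires at least 3 distinct weeks.
With at most 3 per week and 8 work items, at least 3 weeks are needed.
Deploy can't be placed before week 5, so the schedule must run through at least week 5.
5 works (last occupied week: week 5): for example Review=week 5, Migrate=week 3, Draft=week 3, Deploy=week 5, Triage=week 1, Audit=week 2, Design=week 2, Build=week 2.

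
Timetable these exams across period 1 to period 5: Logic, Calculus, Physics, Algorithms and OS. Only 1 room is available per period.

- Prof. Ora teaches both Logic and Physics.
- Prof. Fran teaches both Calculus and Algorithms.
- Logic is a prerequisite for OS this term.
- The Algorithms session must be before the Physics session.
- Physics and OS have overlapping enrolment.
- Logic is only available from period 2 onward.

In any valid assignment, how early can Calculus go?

period 1

Calculus at period 1 is achievable: Physics in period 4; Logic in period 2; Algorithms in period 3; Calculus in period 1; OS in period 5.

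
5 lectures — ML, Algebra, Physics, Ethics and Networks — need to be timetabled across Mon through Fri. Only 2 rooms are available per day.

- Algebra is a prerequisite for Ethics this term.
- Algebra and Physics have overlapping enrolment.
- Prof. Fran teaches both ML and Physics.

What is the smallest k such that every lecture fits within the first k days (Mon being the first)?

3 days

The precedence chain requires at least 2 distinct days.
With at most 2 per day and 5 lectures, at least 3 days are needed.
3 works (last occupied day: Wed): for example ML in Mon, Physics in Tue, Networks in Wed, Ethics in Tue, Algebra in Mon.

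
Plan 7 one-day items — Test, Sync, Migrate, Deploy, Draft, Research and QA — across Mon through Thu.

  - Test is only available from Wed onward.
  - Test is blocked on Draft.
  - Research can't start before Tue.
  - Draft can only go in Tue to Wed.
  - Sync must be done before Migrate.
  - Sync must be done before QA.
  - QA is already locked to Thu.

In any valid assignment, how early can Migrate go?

Tue

Precedence pushes Migrate to at least Tue.
Migrate at Tue is achievable: Research in Tue; Draft in Tue; Migrate in Tue; Sync in Mon; QA in Thu; Test in Wed; Deploy in Mon.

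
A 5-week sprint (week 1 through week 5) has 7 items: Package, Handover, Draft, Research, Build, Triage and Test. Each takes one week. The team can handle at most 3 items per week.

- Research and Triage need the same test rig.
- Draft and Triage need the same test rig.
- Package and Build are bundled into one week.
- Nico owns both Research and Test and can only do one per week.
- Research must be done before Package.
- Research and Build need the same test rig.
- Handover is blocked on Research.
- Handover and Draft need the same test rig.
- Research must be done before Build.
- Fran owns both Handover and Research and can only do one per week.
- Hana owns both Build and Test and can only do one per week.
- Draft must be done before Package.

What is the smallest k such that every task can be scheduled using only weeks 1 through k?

3

The precedence chain requires at least 2 distinct weeks.
With at most 3 per week and 7 tasks, at least 3 weeks are needed.
3 works (last occupied week: week 3): for example Test=week 3, Triage=week 3, Handover=week 2, Build=week 2, Draft=week 1, Package=week 2, Research=week 1.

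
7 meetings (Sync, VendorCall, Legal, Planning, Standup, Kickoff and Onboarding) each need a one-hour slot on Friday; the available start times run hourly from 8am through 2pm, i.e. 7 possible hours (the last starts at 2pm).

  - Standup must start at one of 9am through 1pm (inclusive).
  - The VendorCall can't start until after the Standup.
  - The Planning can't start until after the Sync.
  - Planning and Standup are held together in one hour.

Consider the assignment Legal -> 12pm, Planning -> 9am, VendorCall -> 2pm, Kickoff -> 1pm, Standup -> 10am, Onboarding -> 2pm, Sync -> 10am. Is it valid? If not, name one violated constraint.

Invalid. The Planning can't start until after the Sync.

Standup must start at one of 9am through 1pm (inclusive) — holds.
The VendorCall can't start until after the Standup — holds.
Planning and Standup are held together in one hour — violated.
The Planning can't start until after the Sync — violated.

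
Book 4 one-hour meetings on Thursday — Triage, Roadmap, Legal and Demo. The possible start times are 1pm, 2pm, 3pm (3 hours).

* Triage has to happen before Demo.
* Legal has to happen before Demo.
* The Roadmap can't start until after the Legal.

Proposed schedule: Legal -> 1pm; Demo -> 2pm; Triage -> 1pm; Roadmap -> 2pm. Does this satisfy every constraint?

The Roadmap can't start until after the Legal — holds.
Legal has to happen before Demo — holds.
Triage has to happen before Demo — holds.

Yes, all constraints hold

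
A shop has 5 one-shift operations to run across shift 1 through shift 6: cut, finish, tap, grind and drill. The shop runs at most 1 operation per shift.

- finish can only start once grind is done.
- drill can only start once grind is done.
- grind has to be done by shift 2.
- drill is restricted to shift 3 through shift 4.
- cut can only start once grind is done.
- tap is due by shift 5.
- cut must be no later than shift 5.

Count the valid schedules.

36

Splitting on cut: it can be shift 2 (8), shift 3 (7), shift 4 (7), shift 5 (14). Listing each branch's schedules as (finish, tap, grind, drill) by shift number:
cut=shift 2: (3,5,1,4) (4,5,1,3) (5,3,1,4) (5,4,1,3) (6,3,1,4) (6,4,1,3) (6,5,1,3) (6,5,1,4) — 8.
cut=shift 3: (2,5,1,4) (5,1,2,4) (5,2,1,4) (6,1,2,4) (6,2,1,4) (6,5,1,4) (6,5,2,4) — 7.
cut=shift 4: (2,5,1,3) (5,1,2,3) (5,2,1,3) (6,1,2,3) (6,2,1,3) (6,5,1,3) (6,5,2,3) — 7.
cut=shift 5: (2,3,1,4) (2,4,1,3) (3,1,2,4) (3,2,1,4) (4,1,2,3) (4,2,1,3) (6,1,2,3) (6,1,2,4) (6,2,1,3) (6,2,1,4) (6,3,1,4) (6,3,2,4) (6,4,1,3) (6,4,2,3) — 14.
Summing: 8 + 7 + 7 + 14 = 36.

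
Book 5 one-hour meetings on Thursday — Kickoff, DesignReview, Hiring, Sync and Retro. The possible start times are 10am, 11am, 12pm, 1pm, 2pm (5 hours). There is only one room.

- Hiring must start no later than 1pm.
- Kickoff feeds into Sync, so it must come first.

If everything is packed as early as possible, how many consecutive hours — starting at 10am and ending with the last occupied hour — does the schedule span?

The precedence chain requires at least 2 distinct hours.
With at most 1 per hour and 5 meetings, at least 5 hours are needed.
5 works (last occupied hour: 2pm): for example Kickoff -> 11am, DesignReview -> 1pm, Retro -> 2pm, Hiring -> 10am, Sync -> 12pm.

5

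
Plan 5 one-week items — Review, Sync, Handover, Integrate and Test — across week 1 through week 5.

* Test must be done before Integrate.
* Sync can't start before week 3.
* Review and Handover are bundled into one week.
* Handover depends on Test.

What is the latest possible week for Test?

week 4

Downstream work caps Test at week 4.
Test at week 4 is achievable: Test -> week 4, Review -> week 5, Sync -> week 3, Handover -> week 5, Integrate -> week 5.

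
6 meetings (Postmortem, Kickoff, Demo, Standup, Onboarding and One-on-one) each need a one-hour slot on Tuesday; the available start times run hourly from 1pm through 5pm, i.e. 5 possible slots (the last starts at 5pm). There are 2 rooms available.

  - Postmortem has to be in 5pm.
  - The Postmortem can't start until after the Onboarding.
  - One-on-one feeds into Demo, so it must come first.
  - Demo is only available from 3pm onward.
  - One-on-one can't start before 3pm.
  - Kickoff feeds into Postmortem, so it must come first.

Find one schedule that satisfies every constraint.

Standup=2pm; Postmortem=5pm; One-on-one=3pm; Onboarding=1pm; Demo=4pm; Kickoff=1pm

Checking: Kickoff(1pm) before Postmortem(5pm); Onboarding(1pm) before Postmortem(5pm); One-on-one(3pm) before Demo(4pm); Postmortem=5pm in [5pm,5pm]; Demo=4pm in [3pm,5pm]; One-on-one=3pm in [3pm,5pm]; max 2 per slot (cap 2).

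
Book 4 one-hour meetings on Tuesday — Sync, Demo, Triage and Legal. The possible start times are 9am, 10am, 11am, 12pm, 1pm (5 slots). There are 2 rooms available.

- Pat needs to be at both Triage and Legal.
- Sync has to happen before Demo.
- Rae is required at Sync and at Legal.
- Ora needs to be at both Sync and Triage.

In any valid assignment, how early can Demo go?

10am

Precedence pushes Demo to at least 10am.
Demo at 10am is achievable: Sync -> 9am; Demo -> 10am; Triage -> 10am; Legal -> 11am.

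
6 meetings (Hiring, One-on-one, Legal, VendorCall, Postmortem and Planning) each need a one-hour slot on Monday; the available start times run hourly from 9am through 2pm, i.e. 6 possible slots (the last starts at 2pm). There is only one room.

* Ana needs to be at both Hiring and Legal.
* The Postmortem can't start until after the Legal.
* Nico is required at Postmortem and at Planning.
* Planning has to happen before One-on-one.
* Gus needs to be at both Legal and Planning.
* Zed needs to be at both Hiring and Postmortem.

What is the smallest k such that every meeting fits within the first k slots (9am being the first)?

6

The precedence chain requires at least 2 distinct slots.
With at most 1 per slot and 6 meetings, at least 6 slots are needed.
6 works (last occupied slot: 2pm): for example Hiring -> 1pm; VendorCall -> 2pm; Planning -> 9am; Postmortem -> 12pm; Legal -> 11am; One-on-one -> 10am.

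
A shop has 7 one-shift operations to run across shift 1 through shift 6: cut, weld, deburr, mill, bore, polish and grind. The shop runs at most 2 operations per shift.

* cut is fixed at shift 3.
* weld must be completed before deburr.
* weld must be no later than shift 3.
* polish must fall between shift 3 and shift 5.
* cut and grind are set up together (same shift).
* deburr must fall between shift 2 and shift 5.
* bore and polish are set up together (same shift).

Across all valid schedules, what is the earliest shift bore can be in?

shift 4

Bore must be in the same shift as polish, which can't be before shift 3, so bore is at least shift 3; bore must be in the same shift as polish, which can't be after shift 5, so bore is at most shift 5.
bore at shift 4 is achievable: deburr in shift 2; weld in shift 1; cut in shift 3; bore in shift 4; mill in shift 1; grind in shift 3; polish in shift 4.
Nothing earlier works — the capacity limit rule out every shift before shift 4.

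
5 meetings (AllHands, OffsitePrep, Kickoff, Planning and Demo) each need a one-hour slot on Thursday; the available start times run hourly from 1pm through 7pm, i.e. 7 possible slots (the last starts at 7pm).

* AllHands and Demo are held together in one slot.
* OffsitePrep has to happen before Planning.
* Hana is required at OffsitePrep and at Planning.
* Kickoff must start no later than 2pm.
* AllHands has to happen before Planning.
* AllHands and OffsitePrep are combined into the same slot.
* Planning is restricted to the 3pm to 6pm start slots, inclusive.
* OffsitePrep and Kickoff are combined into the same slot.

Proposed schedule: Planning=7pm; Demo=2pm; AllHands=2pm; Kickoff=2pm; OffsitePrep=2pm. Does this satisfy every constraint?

Hana is required at OffsitePrep and at Planning — holds.
OffsitePrep has to happen before Planning — holds.
AllHands and OffsitePrep are combined into the same slot — holds.
Planning is restricted to the 3pm to 6pm start slots, inclusive — violated.
AllHands and Demo are held together in one slot — holds.
AllHands has to happen before Planning — holds.
OffsitePrep and Kickoff are combined into the same slot — holds.
Kickoff must start no later than 2pm — holds.

No. Planning is restricted to the 3pm to 6pm start slots, inclusive is not satisfied.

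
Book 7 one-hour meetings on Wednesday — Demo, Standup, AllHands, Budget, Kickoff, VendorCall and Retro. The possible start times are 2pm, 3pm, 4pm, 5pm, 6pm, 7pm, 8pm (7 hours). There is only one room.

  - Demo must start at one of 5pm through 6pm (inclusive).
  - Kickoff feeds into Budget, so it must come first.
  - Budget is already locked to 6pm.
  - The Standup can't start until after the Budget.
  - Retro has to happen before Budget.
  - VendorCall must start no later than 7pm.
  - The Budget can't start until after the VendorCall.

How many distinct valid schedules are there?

Splitting on Standup: it can be 7pm (6), 8pm (6). Listing each branch's schedules as (Demo, AllHands, Budget, Kickoff, VendorCall, Retro):
Standup=7pm: (5pm,8pm,6pm,2pm,3pm,4pm) (5pm,8pm,6pm,2pm,4pm,3pm) (5pm,8pm,6pm,3pm,2pm,4pm) (5pm,8pm,6pm,3pm,4pm,2pm) (5pm,8pm,6pm,4pm,2pm,3pm) (5pm,8pm,6pm,4pm,3pm,2pm) — 6.
Standup=8pm: (5pm,7pm,6pm,2pm,3pm,4pm) (5pm,7pm,6pm,2pm,4pm,3pm) (5pm,7pm,6pm,3pm,2pm,4pm) (5pm,7pm,6pm,3pm,4pm,2pm) (5pm,7pm,6pm,4pm,2pm,3pm) (5pm,7pm,6pm,4pm,3pm,2pm) — 6.
Summing: 6 + 6 = 12.

12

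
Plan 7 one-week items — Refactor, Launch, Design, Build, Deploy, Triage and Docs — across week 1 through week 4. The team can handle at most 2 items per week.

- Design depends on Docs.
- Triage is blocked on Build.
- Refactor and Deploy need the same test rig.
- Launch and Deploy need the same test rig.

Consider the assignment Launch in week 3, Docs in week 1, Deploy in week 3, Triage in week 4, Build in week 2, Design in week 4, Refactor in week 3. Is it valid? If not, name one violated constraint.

The team can handle at most 2 items per week — violated.
Design depends on Docs — holds.
Launch and Deploy need the same test rig — violated.
Triage is blocked on Build — holds.
Refactor and Deploy need the same test rig — violated.

No — it violates: Launch and Deploy need the same test rig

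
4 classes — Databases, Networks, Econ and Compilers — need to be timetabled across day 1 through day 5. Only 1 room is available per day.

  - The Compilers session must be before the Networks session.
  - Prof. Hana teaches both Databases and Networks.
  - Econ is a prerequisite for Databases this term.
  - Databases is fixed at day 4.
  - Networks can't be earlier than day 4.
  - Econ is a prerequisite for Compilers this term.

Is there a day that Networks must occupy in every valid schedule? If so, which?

day 5

Networks's window is day 4–day 5.
Databases is fixed at day 4, and Networks can't share a day with Databases.
So Networks must be day 5.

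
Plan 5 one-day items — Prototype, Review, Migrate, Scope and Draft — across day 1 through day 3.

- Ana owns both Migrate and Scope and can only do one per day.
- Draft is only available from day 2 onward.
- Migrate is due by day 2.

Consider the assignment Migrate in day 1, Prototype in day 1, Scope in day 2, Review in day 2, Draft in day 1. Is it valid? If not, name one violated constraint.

Draft is only available from day 2 onward — violated.
Ana owns both Migrate and Scope and can only do one per day — holds.
Migrate is due by day 2 — holds.

No. Draft is only available from day 2 onward is not satisfied.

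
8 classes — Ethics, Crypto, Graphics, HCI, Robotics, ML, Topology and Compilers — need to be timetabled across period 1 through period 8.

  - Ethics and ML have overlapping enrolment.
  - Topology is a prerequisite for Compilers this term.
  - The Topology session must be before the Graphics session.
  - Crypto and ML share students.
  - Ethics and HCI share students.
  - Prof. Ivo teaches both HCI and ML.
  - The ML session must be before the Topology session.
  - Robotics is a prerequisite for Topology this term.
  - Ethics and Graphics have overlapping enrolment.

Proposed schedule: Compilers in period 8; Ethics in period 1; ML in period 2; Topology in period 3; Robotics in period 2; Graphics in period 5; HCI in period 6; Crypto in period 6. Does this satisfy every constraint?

Yes, all constraints hold

The Topology session must be before the Graphics session — holds.
The ML session must be before the Topology session — holds.
Ethics and HCI share students — holds.
Topology is a prerequisite for Compilers this term — holds.
Crypto and ML share students — holds.
Ethics and ML have overlapping enrolment — holds.
Robotics is a prerequisite for Topology this term — holds.
Prof. Ivo teaches both HCI and ML — holds.
Ethics and Graphics have overlapping enrolment — holds.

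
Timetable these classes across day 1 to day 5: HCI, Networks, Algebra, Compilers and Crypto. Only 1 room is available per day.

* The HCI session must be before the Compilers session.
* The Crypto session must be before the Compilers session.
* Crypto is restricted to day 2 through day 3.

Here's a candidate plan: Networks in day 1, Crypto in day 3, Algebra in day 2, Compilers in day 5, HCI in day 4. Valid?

Crypto is restricted to day 2 through day 3 — holds.
The HCI session must be before the Compilers session — holds.
The Crypto session must be before the Compilers session — holds.
Only 1 room is available per day — holds.

Valid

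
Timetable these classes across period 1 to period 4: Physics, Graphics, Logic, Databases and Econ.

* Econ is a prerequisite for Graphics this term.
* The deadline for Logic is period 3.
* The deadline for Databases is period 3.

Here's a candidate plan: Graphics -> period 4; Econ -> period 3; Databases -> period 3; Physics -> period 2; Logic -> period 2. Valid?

Valid

Econ is a prerequisite for Graphics this term — holds.
The deadline for Logic is period 3 — holds.
The deadline for Databases is period 3 — holds.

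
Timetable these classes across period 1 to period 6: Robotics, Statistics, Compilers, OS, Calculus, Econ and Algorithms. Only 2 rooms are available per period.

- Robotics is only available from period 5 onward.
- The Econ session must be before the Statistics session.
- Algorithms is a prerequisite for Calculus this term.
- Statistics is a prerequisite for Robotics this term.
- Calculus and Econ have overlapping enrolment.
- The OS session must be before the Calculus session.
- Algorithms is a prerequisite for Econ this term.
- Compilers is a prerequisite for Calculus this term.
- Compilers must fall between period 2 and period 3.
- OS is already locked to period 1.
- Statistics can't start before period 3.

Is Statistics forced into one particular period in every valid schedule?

Statistics can be period 3 (e.g. Algorithms=period 1, Compilers=period 2, Econ=period 2, OS=period 1, Robotics=period 5, Statistics=period 3, Calculus=period 3) or period 4 (e.g. Calculus -> period 3, Econ -> period 2, Robotics -> period 5, OS -> period 1, Algorithms -> period 1, Statistics -> period 4, Compilers -> period 2).

No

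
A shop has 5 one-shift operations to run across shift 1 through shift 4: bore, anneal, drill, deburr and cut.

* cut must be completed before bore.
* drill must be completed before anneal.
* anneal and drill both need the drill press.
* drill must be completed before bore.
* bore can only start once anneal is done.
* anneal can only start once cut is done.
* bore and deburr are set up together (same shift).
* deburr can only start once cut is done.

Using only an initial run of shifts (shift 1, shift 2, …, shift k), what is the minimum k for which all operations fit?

The precedence chain requires at least 3 distinct shifts.
3 works (last occupied shift: shift 3): for example drill=shift 1; anneal=shift 2; bore=shift 3; deburr=shift 3; cut=shift 1.

3 shifts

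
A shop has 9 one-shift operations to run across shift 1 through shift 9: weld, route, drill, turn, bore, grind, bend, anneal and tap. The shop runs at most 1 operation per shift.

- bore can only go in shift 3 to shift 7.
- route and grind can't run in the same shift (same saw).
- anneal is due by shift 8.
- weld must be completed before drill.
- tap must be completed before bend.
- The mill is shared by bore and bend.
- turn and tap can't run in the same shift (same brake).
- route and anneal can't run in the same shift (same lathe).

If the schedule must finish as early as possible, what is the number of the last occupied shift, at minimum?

The precedence chain requires at least 2 distinct shifts.
With at most 1 per shift and 9 operations, at least 9 shifts are needed.
bore can't be placed before shift 3, so the schedule must run through at least shift 3.
9 works (last occupied shift: shift 9): for example bend in shift 6, tap in shift 5, drill in shift 4, anneal in shift 1, grind in shift 9, weld in shift 2, bore in shift 3, turn in shift 8, route in shift 7.

shift 9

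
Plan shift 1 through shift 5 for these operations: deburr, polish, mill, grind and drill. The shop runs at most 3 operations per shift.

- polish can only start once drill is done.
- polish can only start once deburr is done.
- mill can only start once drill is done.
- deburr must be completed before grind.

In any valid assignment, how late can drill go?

shift 4

Downstream work caps drill at shift 4.
drill at shift 4 is achievable: mill -> shift 5; deburr -> shift 1; polish -> shift 5; grind -> shift 2; drill -> shift 4.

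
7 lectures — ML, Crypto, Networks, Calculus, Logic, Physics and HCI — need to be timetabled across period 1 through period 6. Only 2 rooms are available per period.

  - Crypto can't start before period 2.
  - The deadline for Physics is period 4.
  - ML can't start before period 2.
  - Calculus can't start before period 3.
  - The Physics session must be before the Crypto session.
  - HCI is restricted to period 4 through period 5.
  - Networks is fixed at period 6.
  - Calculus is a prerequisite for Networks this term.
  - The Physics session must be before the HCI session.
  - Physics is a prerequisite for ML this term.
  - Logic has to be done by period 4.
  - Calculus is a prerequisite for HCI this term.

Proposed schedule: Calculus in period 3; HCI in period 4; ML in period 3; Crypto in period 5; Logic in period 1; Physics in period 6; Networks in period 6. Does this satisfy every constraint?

Crypto can't start before period 2 — holds.
The Physics session must be before the Crypto session — violated.
Calculus can't start before period 3 — holds.
Logic has to be done by period 4 — holds.
The deadline for Physics is period 4 — violated.
Physics is a prerequisite for ML this term — violated.
Calculus is a prerequisite for HCI this term — holds.
ML can't start before period 2 — holds.
Only 2 rooms are available per period — holds.
Calculus is a prerequisite for Networks this term — holds.
Networks is fixed at period 6 — holds.
HCI is restricted to period 4 through period 5 — holds.
The Physics session must be before the HCI session — violated.

Invalid. The deadline for Physics is period 4.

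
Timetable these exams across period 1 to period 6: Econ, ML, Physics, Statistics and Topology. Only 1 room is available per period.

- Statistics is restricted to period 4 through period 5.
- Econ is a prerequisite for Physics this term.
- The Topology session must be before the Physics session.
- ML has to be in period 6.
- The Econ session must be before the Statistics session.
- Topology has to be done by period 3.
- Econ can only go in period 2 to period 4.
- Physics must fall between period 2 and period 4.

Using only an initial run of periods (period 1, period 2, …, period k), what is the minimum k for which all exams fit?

6 periods

The precedence chain requires at least 2 distinct periods.
With at most 1 per period and 5 exams, at least 5 periods are needed.
ML can't be placed before period 6, so the schedule must run through at least period 6.
6 works (last occupied period: period 6): for example Econ in period 2; Topology in period 1; Statistics in period 4; Physics in period 3; ML in period 6.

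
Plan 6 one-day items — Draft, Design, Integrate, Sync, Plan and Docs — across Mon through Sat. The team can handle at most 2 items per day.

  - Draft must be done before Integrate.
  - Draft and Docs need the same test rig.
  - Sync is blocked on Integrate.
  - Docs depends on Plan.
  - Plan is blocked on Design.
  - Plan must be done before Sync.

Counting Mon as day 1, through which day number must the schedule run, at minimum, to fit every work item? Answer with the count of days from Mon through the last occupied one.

The precedence chain requires at least 3 distinct days.
With at most 2 per day and 6 work items, at least 3 days are needed.
3 works (last occupied day: Wed): for example Sync=Wed, Integrate=Tue, Plan=Tue, Docs=Wed, Draft=Mon, Design=Mon.

3 days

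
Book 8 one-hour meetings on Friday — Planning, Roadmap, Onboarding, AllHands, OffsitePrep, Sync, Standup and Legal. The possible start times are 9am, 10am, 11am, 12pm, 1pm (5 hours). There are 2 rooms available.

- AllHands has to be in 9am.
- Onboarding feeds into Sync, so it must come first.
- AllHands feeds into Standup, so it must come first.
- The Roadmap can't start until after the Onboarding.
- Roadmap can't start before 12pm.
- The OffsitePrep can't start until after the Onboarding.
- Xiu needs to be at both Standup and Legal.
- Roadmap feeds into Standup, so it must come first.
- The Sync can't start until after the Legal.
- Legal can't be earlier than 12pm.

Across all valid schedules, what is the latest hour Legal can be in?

Legal is available from 12pm; downstream work caps Legal at 12pm.
Legal at 12pm is achievable: Roadmap -> 12pm, Planning -> 10am, OffsitePrep -> 10am, Sync -> 1pm, Standup -> 1pm, AllHands -> 9am, Legal -> 12pm, Onboarding -> 9am.

12pm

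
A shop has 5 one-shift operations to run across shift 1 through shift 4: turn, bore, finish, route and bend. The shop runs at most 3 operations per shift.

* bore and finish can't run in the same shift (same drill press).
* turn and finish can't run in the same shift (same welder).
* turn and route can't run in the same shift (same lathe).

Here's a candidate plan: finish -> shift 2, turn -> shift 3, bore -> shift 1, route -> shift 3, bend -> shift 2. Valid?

No — it violates: turn and route can't run in the same shift (same lathe)

turn and route can't run in the same shift (same lathe) — violated.
turn and finish can't run in the same shift (same welder) — holds.
The shop runs at most 3 operations per shift — holds.
bore and finish can't run in the same shift (same drill press) — holds.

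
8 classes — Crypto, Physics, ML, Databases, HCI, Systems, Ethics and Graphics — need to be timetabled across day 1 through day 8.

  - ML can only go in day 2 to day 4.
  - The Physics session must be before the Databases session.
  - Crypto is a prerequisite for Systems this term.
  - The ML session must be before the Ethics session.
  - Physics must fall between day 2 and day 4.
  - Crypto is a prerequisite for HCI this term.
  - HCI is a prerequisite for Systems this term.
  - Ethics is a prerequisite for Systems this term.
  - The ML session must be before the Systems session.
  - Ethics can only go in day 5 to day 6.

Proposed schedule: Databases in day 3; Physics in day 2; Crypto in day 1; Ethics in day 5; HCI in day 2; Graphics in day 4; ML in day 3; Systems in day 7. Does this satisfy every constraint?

ML can only go in day 2 to day 4 — holds.
Physics must fall between day 2 and day 4 — holds.
Crypto is a prerequisite for HCI this term — holds.
Ethics is a prerequisite for Systems this term — holds.
HCI is a prerequisite for Systems this term — holds.
Ethics can only go in day 5 to day 6 — holds.
The ML session must be before the Systems session — holds.
Crypto is a prerequisite for Systems this term — holds.
The Physics session must be before the Databases session — holds.
The ML session must be before the Ethics session — holds.

Yes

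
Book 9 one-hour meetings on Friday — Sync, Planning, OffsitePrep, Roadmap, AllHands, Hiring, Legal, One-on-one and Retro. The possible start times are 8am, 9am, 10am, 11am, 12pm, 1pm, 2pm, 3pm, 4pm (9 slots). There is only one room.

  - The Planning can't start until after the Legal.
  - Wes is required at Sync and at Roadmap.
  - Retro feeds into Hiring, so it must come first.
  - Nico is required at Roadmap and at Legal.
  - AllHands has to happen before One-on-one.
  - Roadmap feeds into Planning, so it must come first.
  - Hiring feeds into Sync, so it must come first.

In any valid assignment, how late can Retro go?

Downstream work caps Retro at 2pm.
Retro at 2pm is achievable: Legal -> 9am; OffsitePrep -> 1pm; Hiring -> 3pm; Sync -> 4pm; AllHands -> 11am; Planning -> 10am; Roadmap -> 8am; Retro -> 2pm; One-on-one -> 12pm.

2pm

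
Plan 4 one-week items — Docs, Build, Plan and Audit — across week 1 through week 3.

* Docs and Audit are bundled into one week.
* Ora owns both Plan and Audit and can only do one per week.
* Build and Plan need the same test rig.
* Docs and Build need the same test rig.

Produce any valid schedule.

Build -> week 2, Plan -> week 3, Audit -> week 1, Docs -> week 1

Checking: Build(week 2) != Plan(week 3); Docs(week 1) != Build(week 2); Plan(week 3) != Audit(week 1); Docs = Audit = week 1.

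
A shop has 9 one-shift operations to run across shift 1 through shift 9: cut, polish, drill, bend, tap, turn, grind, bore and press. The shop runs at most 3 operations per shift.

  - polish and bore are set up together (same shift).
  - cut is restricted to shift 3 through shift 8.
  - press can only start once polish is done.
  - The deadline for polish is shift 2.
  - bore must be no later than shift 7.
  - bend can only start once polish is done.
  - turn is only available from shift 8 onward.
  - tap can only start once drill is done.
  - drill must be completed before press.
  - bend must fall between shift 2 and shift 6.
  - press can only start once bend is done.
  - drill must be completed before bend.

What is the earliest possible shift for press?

shift 3

Precedence pushes press to at least shift 3.
press at shift 3 is achievable: press in shift 3; polish in shift 1; turn in shift 8; bend in shift 2; grind in shift 2; drill in shift 1; bore in shift 1; tap in shift 2; cut in shift 3.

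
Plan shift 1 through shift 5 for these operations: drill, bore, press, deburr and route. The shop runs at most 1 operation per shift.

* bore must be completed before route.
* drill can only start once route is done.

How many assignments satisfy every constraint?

Splitting on drill: it can be shift 3 (2), shift 4 (6), shift 5 (12). Listing each branch's schedules as (bore, press, deburr, route) by shift number:
drill=shift 3: (1,4,5,2) (1,5,4,2) — 2.
drill=shift 4: (1,2,5,3) (1,3,5,2) (1,5,2,3) (1,5,3,2) (2,1,5,3) (2,5,1,3) — 6.
drill=shift 5: (1,2,3,4) (1,2,4,3) (1,3,2,4) (1,3,4,2) (1,4,2,3) (1,4,3,2) (2,1,3,4) (2,1,4,3) (2,3,1,4) (2,4,1,3) (3,1,2,4) (3,2,1,4) — 12.
Summing: 2 + 6 + 12 = 20.

20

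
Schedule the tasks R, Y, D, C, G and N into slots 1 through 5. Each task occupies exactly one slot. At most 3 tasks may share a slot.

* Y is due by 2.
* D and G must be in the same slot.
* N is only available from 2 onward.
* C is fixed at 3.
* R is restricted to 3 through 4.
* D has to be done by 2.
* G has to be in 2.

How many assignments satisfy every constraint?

Splitting on R: it can be 3 (7), 4 (7). Listing each branch's schedules as (Y, D, C, G, N):
R=3: (1,2,3,2,2) (1,2,3,2,3) (1,2,3,2,4) (1,2,3,2,5) (2,2,3,2,3) (2,2,3,2,4) (2,2,3,2,5) — 7.
R=4: (1,2,3,2,2) (1,2,3,2,3) (1,2,3,2,4) (1,2,3,2,5) (2,2,3,2,3) (2,2,3,2,4) (2,2,3,2,5) — 7.
Summing: 7 + 7 = 14.

14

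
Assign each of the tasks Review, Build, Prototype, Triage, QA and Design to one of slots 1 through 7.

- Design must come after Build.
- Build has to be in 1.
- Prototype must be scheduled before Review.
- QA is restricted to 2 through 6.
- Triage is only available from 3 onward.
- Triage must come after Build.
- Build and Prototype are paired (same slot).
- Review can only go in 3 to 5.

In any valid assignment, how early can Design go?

2

Precedence pushes Design to at least 2.
Design at 2 is achievable: Review -> 3; Build -> 1; Triage -> 3; Design -> 2; QA -> 2; Prototype -> 1.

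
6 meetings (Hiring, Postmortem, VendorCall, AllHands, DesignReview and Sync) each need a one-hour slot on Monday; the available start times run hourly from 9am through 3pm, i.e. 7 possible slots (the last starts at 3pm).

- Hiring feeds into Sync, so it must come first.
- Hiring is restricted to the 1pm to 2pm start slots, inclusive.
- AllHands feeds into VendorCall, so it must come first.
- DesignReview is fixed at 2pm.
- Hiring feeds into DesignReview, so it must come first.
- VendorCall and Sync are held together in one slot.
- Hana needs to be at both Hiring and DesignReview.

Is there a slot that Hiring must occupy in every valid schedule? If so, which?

1pm

Hiring's window is 1pm–2pm.
DesignReview is fixed at 2pm, and Hiring can't share a slot with DesignReview.
So Hiring must be 1pm.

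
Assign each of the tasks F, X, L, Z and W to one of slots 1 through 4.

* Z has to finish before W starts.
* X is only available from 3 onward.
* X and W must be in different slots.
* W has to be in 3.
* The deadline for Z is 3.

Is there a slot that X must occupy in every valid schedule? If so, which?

4

X's window is 3–4.
W is fixed at 3, and X can't share a slot with W.
So X must be 4.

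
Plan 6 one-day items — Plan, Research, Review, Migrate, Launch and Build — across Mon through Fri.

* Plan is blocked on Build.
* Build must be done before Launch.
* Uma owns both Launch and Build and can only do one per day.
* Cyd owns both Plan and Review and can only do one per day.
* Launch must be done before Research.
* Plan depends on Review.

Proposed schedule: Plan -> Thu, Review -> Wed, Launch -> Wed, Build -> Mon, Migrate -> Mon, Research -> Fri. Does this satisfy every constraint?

Plan is blocked on Build — holds.
Build must be done before Launch — holds.
Uma owns both Launch and Build and can only do one per day — holds.
Plan depends on Review — holds.
Cyd owns both Plan and Review and can only do one per day — holds.
Launch must be done before Research — holds.

Valid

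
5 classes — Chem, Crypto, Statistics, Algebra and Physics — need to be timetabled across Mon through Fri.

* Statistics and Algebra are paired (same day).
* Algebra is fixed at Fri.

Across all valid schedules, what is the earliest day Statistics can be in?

Fri

Statistics must be in the same day as Algebra, which can't be before Fri, so Statistics is at least Fri.
Statistics at Fri is achievable: Algebra -> Fri, Physics -> Mon, Crypto -> Mon, Statistics -> Fri, Chem -> Mon.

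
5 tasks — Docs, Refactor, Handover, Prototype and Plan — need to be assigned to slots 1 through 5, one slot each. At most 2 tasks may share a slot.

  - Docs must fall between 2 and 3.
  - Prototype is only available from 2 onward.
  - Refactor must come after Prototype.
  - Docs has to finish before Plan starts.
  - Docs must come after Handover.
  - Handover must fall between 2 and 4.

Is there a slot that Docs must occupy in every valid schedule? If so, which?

3

Docs is available from 2; precedence pushes Docs to at least 3; Docs's own window allows nothing later than 3.
So Docs is pinned to 3.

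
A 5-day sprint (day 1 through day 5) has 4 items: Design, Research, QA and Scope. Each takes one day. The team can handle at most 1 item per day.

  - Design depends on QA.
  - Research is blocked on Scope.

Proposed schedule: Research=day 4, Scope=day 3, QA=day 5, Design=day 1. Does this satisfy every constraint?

Design depends on QA — violated.
The team can handle at most 1 item per day — holds.
Research is blocked on Scope — holds.

No. Design depends on QA is not satisfied.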